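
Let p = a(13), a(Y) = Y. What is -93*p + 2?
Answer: -1207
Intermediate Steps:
p = 13
-93*p + 2 = -93*13 + 2 = -1209 + 2 = -1207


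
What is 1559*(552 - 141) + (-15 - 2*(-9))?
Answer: 640752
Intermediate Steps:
1559*(552 - 141) + (-15 - 2*(-9)) = 1559*411 + (-15 + 18) = 640749 + 3 = 640752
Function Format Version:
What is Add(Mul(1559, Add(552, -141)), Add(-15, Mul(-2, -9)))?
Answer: 640752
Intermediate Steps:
Add(Mul(1559, Add(552, -141)), Add(-15, Mul(-2, -9))) = Add(Mul(1559, 411), Add(-15, 18)) = Add(640749, 3) = 640752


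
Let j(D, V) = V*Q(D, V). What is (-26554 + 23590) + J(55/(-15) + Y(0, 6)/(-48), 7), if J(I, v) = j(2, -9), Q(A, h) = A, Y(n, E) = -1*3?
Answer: -2982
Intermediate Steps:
Y(n, E) = -3
j(D, V) = D*V (j(D, V) = V*D = D*V)
J(I, v) = -18 (J(I, v) = 2*(-9) = -18)
(-26554 + 23590) + J(55/(-15) + Y(0, 6)/(-48), 7) = (-26554 + 23590) - 18 = -2964 - 18 = -2982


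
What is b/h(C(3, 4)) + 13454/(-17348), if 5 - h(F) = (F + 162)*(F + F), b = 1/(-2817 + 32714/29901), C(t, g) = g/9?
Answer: -6395231391709277/8246234475600002 ≈ -0.77553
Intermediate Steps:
C(t, g) = g/9 (C(t, g) = g*(⅑) = g/9)
b = -29901/84198403 (b = 1/(-2817 + 32714*(1/29901)) = 1/(-2817 + 32714/29901) = 1/(-84198403/29901) = -29901/84198403 ≈ -0.00035513)
h(F) = 5 - 2*F*(162 + F) (h(F) = 5 - (F + 162)*(F + F) = 5 - (162 + F)*2*F = 5 - 2*F*(162 + F))
b/h(C(3, 4)) + 13454/(-17348) = -29901/(84198403*(5 - 36*4 - 2*((⅑)*4)²)) + 13454/(-17348) = -29901/(84198403*(5 - 324*4/9 - 2*(4/9)²)) + 13454*(-1/17348) = -29901/(84198403*(5 - 144 - 2*16/81)) - 6727/8674 = -29901/(84198403*(5 - 144 - 32/81)) - 6727/8674 = -29901/(84198403*(-11291/81)) - 6727/8674 = -29901/84198403*(-81/11291) - 6727/8674 = 2421981/950684168273 - 6727/8674 = -6395231391709277/8246234475600002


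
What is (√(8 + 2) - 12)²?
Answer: (12 - √10)² ≈ 78.105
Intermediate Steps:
(√(8 + 2) - 12)² = (√10 - 12)² = (-12 + √10)²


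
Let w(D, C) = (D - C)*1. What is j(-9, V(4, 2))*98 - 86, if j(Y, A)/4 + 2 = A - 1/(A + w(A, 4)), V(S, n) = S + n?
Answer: 1433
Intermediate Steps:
w(D, C) = D - C
j(Y, A) = -8 - 4/(-4 + 2*A) + 4*A (j(Y, A) = -8 + 4*(A - 1/(A + (A - 1*4))) = -8 + 4*(A - 1/(A + (A - 4))) = -8 + 4*(A - 1/(A + (-4 + A))) = -8 + 4*(A - 1/(-4 + 2*A)) = -8 + (-4/(-4 + 2*A) + 4*A) = -8 - 4/(-4 + 2*A) + 4*A)
j(-9, V(4, 2))*98 - 86 = (2*(7 - 8*(4 + 2) + 2*(4 + 2)²)/(-2 + (4 + 2)))*98 - 86 = (2*(7 - 8*6 + 2*6²)/(-2 + 6))*98 - 86 = (2*(7 - 48 + 2*36)/4)*98 - 86 = (2*(¼)*(7 - 48 + 72))*98 - 86 = (2*(¼)*31)*98 - 86 = (31/2)*98 - 86 = 1519 - 86 = 1433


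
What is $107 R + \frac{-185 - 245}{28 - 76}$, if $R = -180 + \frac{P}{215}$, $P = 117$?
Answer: $- \frac{99034919}{5160} \approx -19193.0$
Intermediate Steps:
$R = - \frac{38583}{215}$ ($R = -180 + \frac{117}{215} = - \frac{38583}{215} \approx -179.46$)
$107 R + \frac{-185 - 245}{28 - 76} = 107 \left(- \frac{38583}{215}\right) + \frac{-185 - 245}{28 - 76} = - \frac{4128381}{215} - \frac{430}{-48} = - \frac{4128381}{215} - - \frac{215}{24} = - \frac{4128381}{215} + \frac{215}{24} = - \frac{99034919}{5160}$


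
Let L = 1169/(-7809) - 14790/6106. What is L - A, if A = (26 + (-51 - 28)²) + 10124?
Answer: -390837131419/23840877 ≈ -16394.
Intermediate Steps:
A = 16391 (A = (26 + (-79)²) + 10124 = (26 + 6241) + 10124 = 6267 + 10124 = 16391)
L = -61316512/23840877 (L = 1169*(-1/7809) - 14790*1/6106 = -1169/7809 - 7395/3053 = -61316512/23840877 ≈ -2.5719)
L - A = -61316512/23840877 - 1*16391 = -61316512/23840877 - 16391 = -390837131419/23840877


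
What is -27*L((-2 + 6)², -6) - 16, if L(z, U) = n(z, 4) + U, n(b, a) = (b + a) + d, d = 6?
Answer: -556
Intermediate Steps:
n(b, a) = 6 + a + b (n(b, a) = (b + a) + 6 = (a + b) + 6 = 6 + a + b)
L(z, U) = 10 + U + z (L(z, U) = (6 + 4 + z) + U = (10 + z) + U = 10 + U + z)
-27*L((-2 + 6)², -6) - 16 = -27*(10 - 6 + (-2 + 6)²) - 16 = -27*(10 - 6 + 4²) - 16 = -27*(10 - 6 + 16) - 16 = -27*20 - 16 = -540 - 16 = -556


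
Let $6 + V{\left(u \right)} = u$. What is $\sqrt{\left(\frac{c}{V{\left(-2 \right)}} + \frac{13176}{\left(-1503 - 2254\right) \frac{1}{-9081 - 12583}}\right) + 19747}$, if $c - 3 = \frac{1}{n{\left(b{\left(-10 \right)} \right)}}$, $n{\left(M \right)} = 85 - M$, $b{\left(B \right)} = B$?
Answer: $\frac{\sqrt{168775733664915}}{41990} \approx 309.39$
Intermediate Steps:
$c = \frac{286}{95}$ ($c = 3 + \frac{1}{85 - -10} = 3 + \frac{1}{85 + 10} = 3 + \frac{1}{95} = \frac{286}{95} \approx 3.0105$)
$V{\left(u \right)} = -6 + u$
$\sqrt{\left(\frac{c}{V{\left(-2 \right)}} + \frac{13176}{\left(-1503 - 2254\right) \frac{1}{-9081 - 12583}}\right) + 19747} = \sqrt{\left(\frac{286}{95 \left(-6 - 2\right)} + \frac{13176}{\left(-1503 - 2254\right) \frac{1}{-9081 - 12583}}\right) + 19747} = \sqrt{\left(\frac{286}{95 \left(-8\right)} + \frac{13176}{\left(-3757\right) \frac{1}{-21664}}\right) + 19747} = \sqrt{\left(\frac{286}{95} \left(- \frac{1}{8}\right) + \frac{13176}{\left(-3757\right) \left(- \frac{1}{21664}\right)}\right) + 19747} = \sqrt{\left(- \frac{143}{380} + \frac{13176}{\frac{3757}{21664}}\right) + 19747} = \sqrt{\left(- \frac{143}{380} + 13176 \cdot \frac{21664}{3757}\right) + 19747} = \sqrt{\left(- \frac{143}{380} + \frac{285444864}{3757}\right) + 19747} = \sqrt{\frac{108468511069}{1427660} + 19747} = \sqrt{\frac{136660513089}{1427660}} = \frac{\sqrt{168775733664915}}{41990}$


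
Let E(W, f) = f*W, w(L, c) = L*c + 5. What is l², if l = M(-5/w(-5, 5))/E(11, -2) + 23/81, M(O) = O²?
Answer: 64240225/812934144 ≈ 0.079023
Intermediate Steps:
w(L, c) = 5 + L*c
E(W, f) = W*f
l = 8015/28512 (l = (-5/(5 - 5*5))²/((11*(-2))) + 23/81 = (-5/(5 - 25))²/(-22) + 23*(1/81) = (-5/(-20))²*(-1/22) + 23/81 = (-5*(-1/20))²*(-1/22) + 23/81 = (¼)²*(-1/22) + 23/81 = (1/16)*(-1/22) + 23/81 = -1/352 + 23/81 = 8015/28512 ≈ 0.28111)
l² = (8015/28512)² = 64240225/812934144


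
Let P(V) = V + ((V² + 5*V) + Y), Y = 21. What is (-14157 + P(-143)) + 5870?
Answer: 11325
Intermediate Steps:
P(V) = 21 + V² + 6*V (P(V) = V + ((V² + 5*V) + 21) = V + (21 + V² + 5*V) = 21 + V² + 6*V)
(-14157 + P(-143)) + 5870 = (-14157 + (21 + (-143)² + 6*(-143))) + 5870 = (-14157 + (21 + 20449 - 858)) + 5870 = (-14157 + 19612) + 5870 = 5455 + 5870 = 11325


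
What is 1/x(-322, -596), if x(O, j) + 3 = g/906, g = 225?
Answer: -302/831 ≈ -0.36342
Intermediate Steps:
x(O, j) = -831/302 (x(O, j) = -3 + 225/906 = -3 + 225*(1/906) = -3 + 75/302 = -831/302)
1/x(-322, -596) = 1/(-831/302) = -302/831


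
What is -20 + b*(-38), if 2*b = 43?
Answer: -837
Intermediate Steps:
b = 43/2 (b = (1/2)*43 = 43/2 ≈ 21.500)
-20 + b*(-38) = -20 + (43/2)*(-38) = -20 - 817 = -837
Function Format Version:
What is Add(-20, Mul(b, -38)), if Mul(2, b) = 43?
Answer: -837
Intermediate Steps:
b = Rational(43, 2) (b = Mul(Rational(1, 2), 43) = Rational(43, 2) ≈ 21.500)
Add(-20, Mul(b, -38)) = Add(-20, Mul(Rational(43, 2), -38)) = Add(-20, -817) = -837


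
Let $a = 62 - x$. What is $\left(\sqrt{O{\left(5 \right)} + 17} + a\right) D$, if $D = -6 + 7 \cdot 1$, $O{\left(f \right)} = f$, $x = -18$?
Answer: $80 + \sqrt{22} \approx 84.69$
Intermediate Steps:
$D = 1$ ($D = -6 + 7 = 1$)
$a = 80$ ($a = 62 - -18 = 62 + 18 = 80$)
$\left(\sqrt{O{\left(5 \right)} + 17} + a\right) D = \left(\sqrt{5 + 17} + 80\right) 1 = \left(\sqrt{22} + 80\right) 1 = \left(80 + \sqrt{22}\right) 1 = 80 + \sqrt{22}$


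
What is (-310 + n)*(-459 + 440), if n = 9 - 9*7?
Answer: 6916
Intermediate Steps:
n = -54 (n = 9 - 63 = -54)
(-310 + n)*(-459 + 440) = (-310 - 54)*(-459 + 440) = -364*(-19) = 6916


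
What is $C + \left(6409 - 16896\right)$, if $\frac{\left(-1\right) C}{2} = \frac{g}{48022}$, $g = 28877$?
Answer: $- \frac{251832234}{24011} \approx -10488.0$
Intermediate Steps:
$C = - \frac{28877}{24011}$ ($C = - 2 \cdot \frac{28877}{48022} = - 2 \cdot 28877 \cdot \frac{1}{48022} = \left(-2\right) \frac{28877}{48022} = - \frac{28877}{24011} \approx -1.2027$)
$C + \left(6409 - 16896\right) = - \frac{28877}{24011} + \left(6409 - 16896\right) = - \frac{28877}{24011} - 10487 = - \frac{251832234}{24011}$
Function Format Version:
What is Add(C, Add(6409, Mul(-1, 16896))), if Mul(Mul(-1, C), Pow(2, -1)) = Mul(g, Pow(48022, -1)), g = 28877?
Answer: Rational(-251832234, 24011) ≈ -10488.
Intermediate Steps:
C = Rational(-28877, 24011) (C = Mul(-2, Mul(28877, Pow(48022, -1))) = Mul(-2, Mul(28877, Rational(1, 48022))) = Mul(-2, Rational(28877, 48022)) = Rational(-28877, 24011) ≈ -1.2027)
Add(C, Add(6409, Mul(-1, 16896))) = Add(Rational(-28877, 24011), Add(6409, Mul(-1, 16896))) = Add(Rational(-28877, 24011), Add(6409, -16896)) = Add(Rational(-28877, 24011), -10487) = Rational(-251832234, 24011)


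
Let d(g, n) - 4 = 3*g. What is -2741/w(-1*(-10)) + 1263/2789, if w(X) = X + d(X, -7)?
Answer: -7589077/122716 ≈ -61.843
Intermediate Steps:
d(g, n) = 4 + 3*g
w(X) = 4 + 4*X (w(X) = X + (4 + 3*X) = 4 + 4*X)
-2741/w(-1*(-10)) + 1263/2789 = -2741/(4 + 4*(-1*(-10))) + 1263/2789 = -2741/(4 + 4*10) + 1263*(1/2789) = -2741/(4 + 40) + 1263/2789 = -2741/44 + 1263/2789 = -7589077/122716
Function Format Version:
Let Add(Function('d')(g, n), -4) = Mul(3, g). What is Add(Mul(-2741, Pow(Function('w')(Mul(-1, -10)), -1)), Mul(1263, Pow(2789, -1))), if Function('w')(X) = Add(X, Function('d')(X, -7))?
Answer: Rational(-7589077, 122716) ≈ -61.843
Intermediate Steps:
Function('d')(g, n) = Add(4, Mul(3, g))
Function('w')(X) = Add(4, Mul(4, X)) (Function('w')(X) = Add(X, Add(4, Mul(3, X))) = Add(4, Mul(4, X)))
Add(Mul(-2741, Pow(Function('w')(Mul(-1, -10)), -1)), Mul(1263, Pow(2789, -1))) = Add(Mul(-2741, Pow(Add(4, Mul(4, Mul(-1, -10))), -1)), Mul(1263, Pow(2789, -1))) = Add(Mul(-2741, Pow(Add(4, Mul(4, 10)), -1)), Mul(1263, Rational(1, 2789))) = Add(Mul(-2741, Pow(Add(4, 40), -1)), Rational(1263, 2789)) = Add(Mul(-2741, Pow(44, -1)), Rational(1263, 2789)) = Add(Mul(-2741, Rational(1, 44)), Rational(1263, 2789)) = Add(Rational(-2741, 44), Rational(1263, 2789)) = Rational(-7589077, 122716)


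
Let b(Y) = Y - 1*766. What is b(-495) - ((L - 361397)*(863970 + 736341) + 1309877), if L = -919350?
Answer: 2049592201179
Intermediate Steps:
b(Y) = -766 + Y (b(Y) = Y - 766 = -766 + Y)
b(-495) - ((L - 361397)*(863970 + 736341) + 1309877) = (-766 - 495) - ((-919350 - 361397)*(863970 + 736341) + 1309877) = -1261 - (-1280747*1600311 + 1309877) = -1261 - (-2049593512317 + 1309877) = -1261 - 1*(-2049592202440) = -1261 + 2049592202440 = 2049592201179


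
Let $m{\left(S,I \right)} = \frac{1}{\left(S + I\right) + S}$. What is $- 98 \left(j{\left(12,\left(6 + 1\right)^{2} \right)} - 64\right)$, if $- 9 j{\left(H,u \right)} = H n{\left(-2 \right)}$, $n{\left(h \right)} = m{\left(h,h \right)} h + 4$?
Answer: $\frac{61544}{9} \approx 6838.2$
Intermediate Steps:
$m{\left(S,I \right)} = \frac{1}{I + 2 S}$ ($m{\left(S,I \right)} = \frac{1}{\left(I + S\right) + S} = \frac{1}{I + 2 S}$)
$n{\left(h \right)} = \frac{13}{3}$ ($n{\left(h \right)} = \frac{h}{h + 2 h} + 4 = \frac{h}{3 h} + 4 = \frac{1}{3 h} h + 4 = \frac{1}{3} + 4 = \frac{13}{3}$)
$j{\left(H,u \right)} = - \frac{13 H}{27}$ ($j{\left(H,u \right)} = - \frac{H \frac{13}{3}}{9} = - \frac{\frac{13}{3} H}{9} = - \frac{13 H}{27}$)
$- 98 \left(j{\left(12,\left(6 + 1\right)^{2} \right)} - 64\right) = - 98 \left(\left(- \frac{13}{27}\right) 12 - 64\right) = - 98 \left(- \frac{52}{9} - 64\right) = \left(-98\right) \left(- \frac{628}{9}\right) = \frac{61544}{9}$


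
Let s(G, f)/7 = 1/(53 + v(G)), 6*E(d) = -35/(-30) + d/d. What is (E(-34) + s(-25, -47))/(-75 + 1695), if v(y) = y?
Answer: 11/29160 ≈ 0.00037723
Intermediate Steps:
E(d) = 13/36 (E(d) = (-35/(-30) + d/d)/6 = (-35*(-1/30) + 1)/6 = (7/6 + 1)/6 = (⅙)*(13/6) = 13/36)
s(G, f) = 7/(53 + G)
(E(-34) + s(-25, -47))/(-75 + 1695) = (13/36 + 7/(53 - 25))/(-75 + 1695) = (13/36 + 7/28)/1620 = (13/36 + 7*(1/28))*(1/1620) = (13/36 + ¼)*(1/1620) = (11/18)*(1/1620) = 11/29160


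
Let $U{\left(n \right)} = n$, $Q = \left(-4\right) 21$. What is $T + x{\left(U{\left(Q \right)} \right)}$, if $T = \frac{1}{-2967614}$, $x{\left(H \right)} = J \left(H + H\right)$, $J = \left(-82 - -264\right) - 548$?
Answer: $\frac{182472649631}{2967614} \approx 61488.0$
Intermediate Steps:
$Q = -84$
$J = -366$ ($J = \left(-82 + 264\right) - 548 = 182 - 548 = -366$)
$x{\left(H \right)} = - 732 H$ ($x{\left(H \right)} = - 366 \left(H + H\right) = - 366 \cdot 2 H = - 732 H$)
$T = - \frac{1}{2967614} \approx -3.3697 \cdot 10^{-7}$
$T + x{\left(U{\left(Q \right)} \right)} = - \frac{1}{2967614} - -61488 = - \frac{1}{2967614} + 61488 = \frac{182472649631}{2967614}$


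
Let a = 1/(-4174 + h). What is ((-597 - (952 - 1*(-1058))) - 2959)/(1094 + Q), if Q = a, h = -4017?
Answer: -45591106/8960953 ≈ -5.0878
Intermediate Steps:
a = -1/8191 (a = 1/(-4174 - 4017) = 1/(-8191) = -1/8191 ≈ -0.00012209)
Q = -1/8191 ≈ -0.00012209
((-597 - (952 - 1*(-1058))) - 2959)/(1094 + Q) = ((-597 - (952 - 1*(-1058))) - 2959)/(1094 - 1/8191) = ((-597 - (952 + 1058)) - 2959)/(8960953/8191) = ((-597 - 1*2010) - 2959)*(8191/8960953) = ((-597 - 2010) - 2959)*(8191/8960953) = (-2607 - 2959)*(8191/8960953) = -5566*8191/8960953 = -45591106/8960953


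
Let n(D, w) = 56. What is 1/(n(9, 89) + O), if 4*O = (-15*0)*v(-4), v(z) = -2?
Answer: 1/56 ≈ 0.017857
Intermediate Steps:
O = 0 (O = (-15*0*(-2))/4 = (0*(-2))/4 = (¼)*0 = 0)
1/(n(9, 89) + O) = 1/(56 + 0) = 1/56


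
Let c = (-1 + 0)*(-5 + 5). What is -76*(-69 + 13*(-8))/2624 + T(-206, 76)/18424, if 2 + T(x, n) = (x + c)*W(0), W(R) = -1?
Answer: 7586689/1510768 ≈ 5.0217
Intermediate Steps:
c = 0 (c = -1*0 = 0)
T(x, n) = -2 - x (T(x, n) = -2 + (x + 0)*(-1) = -2 + x*(-1) = -2 - x)
-76*(-69 + 13*(-8))/2624 + T(-206, 76)/18424 = -76*(-69 + 13*(-8))/2624 + (-2 - 1*(-206))/18424 = -76*(-69 - 104)*(1/2624) + (-2 + 206)*(1/18424) = -76*(-173)*(1/2624) + 204*(1/18424) = 13148*(1/2624) + 51/4606 = 3287/656 + 51/4606 = 7586689/1510768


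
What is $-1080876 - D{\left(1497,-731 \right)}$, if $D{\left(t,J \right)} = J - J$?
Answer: $-1080876$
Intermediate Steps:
$D{\left(t,J \right)} = 0$
$-1080876 - D{\left(1497,-731 \right)} = -1080876 - 0 = -1080876 + 0 = -1080876$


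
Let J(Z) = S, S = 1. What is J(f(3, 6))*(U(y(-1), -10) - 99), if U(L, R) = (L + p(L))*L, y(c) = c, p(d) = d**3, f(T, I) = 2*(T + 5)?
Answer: -97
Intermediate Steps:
f(T, I) = 10 + 2*T (f(T, I) = 2*(5 + T) = 10 + 2*T)
J(Z) = 1
U(L, R) = L*(L + L**3) (U(L, R) = (L + L**3)*L = L*(L + L**3))
J(f(3, 6))*(U(y(-1), -10) - 99) = 1*(((-1)**2 + (-1)**4) - 99) = 1*((1 + 1) - 99) = 1*(2 - 99) = 1*(-97) = -97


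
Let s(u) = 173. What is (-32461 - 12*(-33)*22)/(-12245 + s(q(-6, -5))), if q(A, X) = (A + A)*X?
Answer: 23749/12072 ≈ 1.9673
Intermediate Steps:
q(A, X) = 2*A*X (q(A, X) = (2*A)*X = 2*A*X)
(-32461 - 12*(-33)*22)/(-12245 + s(q(-6, -5))) = (-32461 - 12*(-33)*22)/(-12245 + 173) = (-32461 + 396*22)/(-12072) = (-32461 + 8712)*(-1/12072) = -23749*(-1/12072) = 23749/12072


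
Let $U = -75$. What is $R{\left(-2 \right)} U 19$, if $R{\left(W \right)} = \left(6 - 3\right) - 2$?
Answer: $-1425$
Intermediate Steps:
$R{\left(W \right)} = 1$ ($R{\left(W \right)} = 3 - 2 = 1$)
$R{\left(-2 \right)} U 19 = 1 \left(-75\right) 19 = \left(-75\right) 19 = -1425$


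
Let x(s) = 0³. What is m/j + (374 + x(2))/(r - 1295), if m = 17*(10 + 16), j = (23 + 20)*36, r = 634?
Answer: -143395/511614 ≈ -0.28028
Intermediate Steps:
j = 1548 (j = 43*36 = 1548)
x(s) = 0
m = 442 (m = 17*26 = 442)
m/j + (374 + x(2))/(r - 1295) = 442/1548 + (374 + 0)/(634 - 1295) = 442*(1/1548) + 374/(-661) = 221/774 + 374*(-1/661) = 221/774 - 374/661 = -143395/511614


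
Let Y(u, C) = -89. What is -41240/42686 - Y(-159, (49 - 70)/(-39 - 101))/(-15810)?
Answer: -327901727/337432830 ≈ -0.97175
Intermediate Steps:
-41240/42686 - Y(-159, (49 - 70)/(-39 - 101))/(-15810) = -41240/42686 - 1*(-89)/(-15810) = -41240*1/42686 + 89*(-1/15810) = -20620/21343 - 89/15810 = -327901727/337432830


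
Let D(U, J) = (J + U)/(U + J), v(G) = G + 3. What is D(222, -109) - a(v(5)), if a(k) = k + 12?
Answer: -19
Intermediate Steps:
v(G) = 3 + G
D(U, J) = 1 (D(U, J) = (J + U)/(J + U) = 1)
a(k) = 12 + k
D(222, -109) - a(v(5)) = 1 - (12 + (3 + 5)) = 1 - (12 + 8) = 1 - 1*20 = 1 - 20 = -19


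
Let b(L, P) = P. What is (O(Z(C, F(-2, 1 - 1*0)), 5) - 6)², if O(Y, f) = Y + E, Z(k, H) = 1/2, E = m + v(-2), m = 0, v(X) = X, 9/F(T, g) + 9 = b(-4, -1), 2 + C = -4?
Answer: 225/4 ≈ 56.250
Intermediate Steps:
C = -6 (C = -2 - 4 = -6)
F(T, g) = -9/10 (F(T, g) = 9/(-9 - 1) = 9/(-10) = 9*(-⅒) = -9/10)
E = -2 (E = 0 - 2 = -2)
Z(k, H) = ½
O(Y, f) = -2 + Y (O(Y, f) = Y - 2 = -2 + Y)
(O(Z(C, F(-2, 1 - 1*0)), 5) - 6)² = ((-2 + ½) - 6)² = (-3/2 - 6)² = (-15/2)² = 225/4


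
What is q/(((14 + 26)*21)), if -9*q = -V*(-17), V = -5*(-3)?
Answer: -17/504 ≈ -0.033730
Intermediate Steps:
V = 15
q = -85/3 (q = -(-1)*15*(-17)/9 = -(-1)*(-255)/9 = -⅑*255 = -85/3 ≈ -28.333)
q/(((14 + 26)*21)) = -85*1/(21*(14 + 26))/3 = -85/(3*(40*21)) = -85/3/840 = -85/3*1/840 = -17/504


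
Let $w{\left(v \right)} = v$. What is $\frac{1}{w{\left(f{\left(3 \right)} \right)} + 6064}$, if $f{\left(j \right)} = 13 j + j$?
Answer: $\frac{1}{6106} \approx 0.00016377$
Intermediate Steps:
$f{\left(j \right)} = 14 j$
$\frac{1}{w{\left(f{\left(3 \right)} \right)} + 6064} = \frac{1}{14 \cdot 3 + 6064} = \frac{1}{42 + 6064} = \frac{1}{6106}$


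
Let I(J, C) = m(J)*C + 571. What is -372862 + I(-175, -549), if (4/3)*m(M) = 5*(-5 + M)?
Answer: -1716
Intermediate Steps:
m(M) = -75/4 + 15*M/4 (m(M) = 3*(5*(-5 + M))/4 = 3*(-25 + 5*M)/4 = -75/4 + 15*M/4)
I(J, C) = 571 + C*(-75/4 + 15*J/4) (I(J, C) = (-75/4 + 15*J/4)*C + 571 = C*(-75/4 + 15*J/4) + 571 = 571 + C*(-75/4 + 15*J/4))
-372862 + I(-175, -549) = -372862 + (571 + (15/4)*(-549)*(-5 - 175)) = -372862 + (571 + (15/4)*(-549)*(-180)) = -372862 + (571 + 370575) = -372862 + 371146 = -1716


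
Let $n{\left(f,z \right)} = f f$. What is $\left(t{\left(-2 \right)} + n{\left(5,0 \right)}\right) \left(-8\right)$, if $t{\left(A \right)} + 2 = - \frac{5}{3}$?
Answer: $- \frac{512}{3} \approx -170.67$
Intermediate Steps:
$n{\left(f,z \right)} = f^{2}$
$t{\left(A \right)} = - \frac{11}{3}$ ($t{\left(A \right)} = -2 - \frac{5}{3} = - \frac{11}{3}$)
$\left(t{\left(-2 \right)} + n{\left(5,0 \right)}\right) \left(-8\right) = \left(- \frac{11}{3} + 5^{2}\right) \left(-8\right) = \left(- \frac{11}{3} + 25\right) \left(-8\right) = \frac{64}{3} \left(-8\right) = - \frac{512}{3}$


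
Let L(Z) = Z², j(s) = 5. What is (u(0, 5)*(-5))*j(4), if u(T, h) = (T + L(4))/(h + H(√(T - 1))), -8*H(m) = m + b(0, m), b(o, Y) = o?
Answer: -128000/1601 - 3200*I/1601 ≈ -79.95 - 1.9988*I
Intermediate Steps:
H(m) = -m/8 (H(m) = -(m + 0)/8 = -m/8)
u(T, h) = (16 + T)/(h - √(-1 + T)/8) (u(T, h) = (T + 4²)/(h - √(T - 1)/8) = (T + 16)/(h - √(-1 + T)/8) = (16 + T)/(h - √(-1 + T)/8))
(u(0, 5)*(-5))*j(4) = ((8*(16 + 0)/(-√(-1 + 0) + 8*5))*(-5))*5 = ((8*16/(-√(-1) + 40))*(-5))*5 = ((8*16/(-I + 40))*(-5))*5 = ((8*16/(40 - I))*(-5))*5 = ((8*((40 + I)/1601)*16)*(-5))*5 = ((5120/1601 + 128*I/1601)*(-5))*5 = (-25600/1601 - 640*I/1601)*5 = -128000/1601 - 3200*I/1601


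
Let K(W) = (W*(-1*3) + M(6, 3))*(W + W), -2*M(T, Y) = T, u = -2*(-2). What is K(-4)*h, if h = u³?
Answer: -4608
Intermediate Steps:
u = 4
M(T, Y) = -T/2
h = 64 (h = 4³ = 64)
K(W) = 2*W*(-3 - 3*W) (K(W) = (W*(-1*3) - ½*6)*(W + W) = (W*(-3) - 3)*(2*W) = (-3*W - 3)*(2*W) = (-3 - 3*W)*(2*W) = 2*W*(-3 - 3*W))
K(-4)*h = -6*(-4)*(1 - 4)*64 = -6*(-4)*(-3)*64 = -72*64 = -4608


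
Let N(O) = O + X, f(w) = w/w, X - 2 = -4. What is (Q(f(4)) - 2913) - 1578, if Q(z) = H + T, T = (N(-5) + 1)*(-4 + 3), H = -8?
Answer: -4493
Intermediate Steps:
X = -2 (X = 2 - 4 = -2)
f(w) = 1
N(O) = -2 + O (N(O) = O - 2 = -2 + O)
T = 6 (T = ((-2 - 5) + 1)*(-4 + 3) = (-7 + 1)*(-1) = -6*(-1) = 6)
Q(z) = -2 (Q(z) = -8 + 6 = -2)
(Q(f(4)) - 2913) - 1578 = (-2 - 2913) - 1578 = -2915 - 1578 = -4493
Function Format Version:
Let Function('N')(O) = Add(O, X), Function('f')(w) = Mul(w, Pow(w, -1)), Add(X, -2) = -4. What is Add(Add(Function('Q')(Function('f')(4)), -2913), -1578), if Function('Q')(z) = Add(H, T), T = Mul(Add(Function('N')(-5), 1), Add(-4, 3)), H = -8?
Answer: -4493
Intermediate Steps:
X = -2 (X = Add(2, -4) = -2)
Function('f')(w) = 1
Function('N')(O) = Add(-2, O) (Function('N')(O) = Add(O, -2) = Add(-2, O))
T = 6 (T = Mul(Add(Add(-2, -5), 1), Add(-4, 3)) = Mul(Add(-7, 1), -1) = Mul(-6, -1) = 6)
Function('Q')(z) = -2 (Function('Q')(z) = Add(-8, 6) = -2)
Add(Add(Function('Q')(Function('f')(4)), -2913), -1578) = Add(Add(-2, -2913), -1578) = Add(-2915, -1578) = -4493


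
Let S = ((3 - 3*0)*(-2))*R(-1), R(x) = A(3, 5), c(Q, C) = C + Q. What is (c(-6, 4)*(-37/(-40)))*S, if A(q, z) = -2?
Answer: -111/5 ≈ -22.200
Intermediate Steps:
R(x) = -2
S = 12 (S = ((3 - 3*0)*(-2))*(-2) = ((3 + 0)*(-2))*(-2) = (3*(-2))*(-2) = -6*(-2) = 12)
(c(-6, 4)*(-37/(-40)))*S = ((4 - 6)*(-37/(-40)))*12 = -(-74)*(-1)/40*12 = -2*37/40*12 = -37/20*12 = -111/5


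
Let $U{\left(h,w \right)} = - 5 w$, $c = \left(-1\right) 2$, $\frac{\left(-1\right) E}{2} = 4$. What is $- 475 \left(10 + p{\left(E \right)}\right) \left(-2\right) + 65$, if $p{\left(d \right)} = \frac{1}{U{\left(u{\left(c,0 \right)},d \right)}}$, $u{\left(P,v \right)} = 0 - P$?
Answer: $\frac{38355}{4} \approx 9588.8$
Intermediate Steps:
$E = -8$ ($E = \left(-2\right) 4 = -8$)
$c = -2$
$u{\left(P,v \right)} = - P$
$p{\left(d \right)} = - \frac{1}{5 d}$ ($p{\left(d \right)} = \frac{1}{\left(-5\right) d} = - \frac{1}{5 d}$)
$- 475 \left(10 + p{\left(E \right)}\right) \left(-2\right) + 65 = - 475 \left(10 - \frac{1}{5 \left(-8\right)}\right) \left(-2\right) + 65 = - 475 \left(10 - - \frac{1}{40}\right) \left(-2\right) + 65 = - 475 \left(10 + \frac{1}{40}\right) \left(-2\right) + 65 = - 475 \cdot \frac{401}{40} \left(-2\right) + 65 = \left(-475\right) \left(- \frac{401}{20}\right) + 65 = \frac{38095}{4} + 65 = \frac{38355}{4}$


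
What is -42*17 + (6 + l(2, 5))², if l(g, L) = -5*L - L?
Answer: -138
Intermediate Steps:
l(g, L) = -6*L
-42*17 + (6 + l(2, 5))² = -42*17 + (6 - 6*5)² = -714 + (6 - 30)² = -714 + (-24)² = -714 + 576 = -138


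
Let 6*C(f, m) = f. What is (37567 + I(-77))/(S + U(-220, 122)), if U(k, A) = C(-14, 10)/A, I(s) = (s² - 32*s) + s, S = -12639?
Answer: -16793178/4625881 ≈ -3.6303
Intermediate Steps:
C(f, m) = f/6
I(s) = s² - 31*s
U(k, A) = -7/(3*A) (U(k, A) = ((⅙)*(-14))/A = -7/(3*A))
(37567 + I(-77))/(S + U(-220, 122)) = (37567 - 77*(-31 - 77))/(-12639 - 7/3/122) = (37567 - 77*(-108))/(-12639 - 7/3*1/122) = (37567 + 8316)/(-12639 - 7/366) = 45883/(-4625881/366) = 45883*(-366/4625881) = -16793178/4625881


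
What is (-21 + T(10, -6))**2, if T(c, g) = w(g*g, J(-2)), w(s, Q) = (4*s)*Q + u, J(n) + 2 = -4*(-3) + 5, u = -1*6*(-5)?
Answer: 4704561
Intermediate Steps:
u = 30 (u = -6*(-5) = 30)
J(n) = 15 (J(n) = -2 + (-4*(-3) + 5) = -2 + (12 + 5) = -2 + 17 = 15)
w(s, Q) = 30 + 4*Q*s (w(s, Q) = (4*s)*Q + 30 = 4*Q*s + 30 = 30 + 4*Q*s)
T(c, g) = 30 + 60*g**2 (T(c, g) = 30 + 4*15*(g*g) = 30 + 4*15*g**2 = 30 + 60*g**2)
(-21 + T(10, -6))**2 = (-21 + (30 + 60*(-6)**2))**2 = (-21 + (30 + 60*36))**2 = (-21 + (30 + 2160))**2 = (-21 + 2190)**2 = 2169**2 = 4704561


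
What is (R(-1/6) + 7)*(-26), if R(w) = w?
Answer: -533/3 ≈ -177.67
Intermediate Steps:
(R(-1/6) + 7)*(-26) = (-1/6 + 7)*(-26) = (-1*⅙ + 7)*(-26) = (-⅙ + 7)*(-26) = (41/6)*(-26) = -533/3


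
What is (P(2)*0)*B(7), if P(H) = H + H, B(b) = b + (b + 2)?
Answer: 0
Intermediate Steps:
B(b) = 2 + 2*b (B(b) = b + (2 + b) = 2 + 2*b)
P(H) = 2*H
(P(2)*0)*B(7) = ((2*2)*0)*(2 + 2*7) = (4*0)*(2 + 14) = 0*16 = 0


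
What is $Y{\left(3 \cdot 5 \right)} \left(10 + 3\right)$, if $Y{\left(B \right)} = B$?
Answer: $195$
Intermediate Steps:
$Y{\left(3 \cdot 5 \right)} \left(10 + 3\right) = 3 \cdot 5 \left(10 + 3\right) = 15 \cdot 13 = 195$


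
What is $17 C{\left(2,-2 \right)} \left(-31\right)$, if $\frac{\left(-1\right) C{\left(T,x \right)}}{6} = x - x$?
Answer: $0$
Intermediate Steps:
$C{\left(T,x \right)} = 0$ ($C{\left(T,x \right)} = - 6 \left(x - x\right) = \left(-6\right) 0 = 0$)
$17 C{\left(2,-2 \right)} \left(-31\right) = 17 \cdot 0 \left(-31\right) = 0 \left(-31\right) = 0$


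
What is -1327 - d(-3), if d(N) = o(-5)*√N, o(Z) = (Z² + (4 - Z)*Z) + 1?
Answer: -1327 + 19*I*√3 ≈ -1327.0 + 32.909*I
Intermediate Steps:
o(Z) = 1 + Z² + Z*(4 - Z) (o(Z) = (Z² + Z*(4 - Z)) + 1 = 1 + Z² + Z*(4 - Z))
d(N) = -19*√N (d(N) = (1 + 4*(-5))*√N = (1 - 20)*√N = -19*√N)
-1327 - d(-3) = -1327 - (-19)*√(-3) = -1327 - (-19)*I*√3 = -1327 + 19*I*√3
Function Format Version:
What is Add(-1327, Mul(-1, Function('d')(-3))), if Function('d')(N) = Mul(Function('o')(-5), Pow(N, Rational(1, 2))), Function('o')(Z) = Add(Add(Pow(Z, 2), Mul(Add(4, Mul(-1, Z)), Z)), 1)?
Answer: Add(-1327, Mul(19, I, Pow(3, Rational(1, 2)))) ≈ Add(-1327.0, Mul(32.909, I))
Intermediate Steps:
Function('o')(Z) = Add(1, Pow(Z, 2), Mul(Z, Add(4, Mul(-1, Z)))) (Function('o')(Z) = Add(Add(Pow(Z, 2), Mul(Z, Add(4, Mul(-1, Z)))), 1) = Add(1, Pow(Z, 2), Mul(Z, Add(4, Mul(-1, Z)))))
Function('d')(N) = Mul(-19, Pow(N, Rational(1, 2))) (Function('d')(N) = Mul(Add(1, Mul(4, -5)), Pow(N, Rational(1, 2))) = Mul(Add(1, -20), Pow(N, Rational(1, 2))) = Mul(-19, Pow(N, Rational(1, 2))))
Add(-1327, Mul(-1, Function('d')(-3))) = Add(-1327, Mul(-1, Mul(-19, Pow(-3, Rational(1, 2))))) = Add(-1327, Mul(-1, Mul(-19, Mul(I, Pow(3, Rational(1, 2)))))) = Add(-1327, Mul(-1, Mul(-19, I, Pow(3, Rational(1, 2))))) = Add(-1327, Mul(19, I, Pow(3, Rational(1, 2))))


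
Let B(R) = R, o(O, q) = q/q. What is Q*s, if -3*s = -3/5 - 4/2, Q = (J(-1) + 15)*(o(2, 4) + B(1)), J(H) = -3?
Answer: 104/5 ≈ 20.800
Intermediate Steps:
o(O, q) = 1
Q = 24 (Q = (-3 + 15)*(1 + 1) = 12*2 = 24)
s = 13/15 (s = -(-3/5 - 4/2)/3 = -(-3*⅕ - 4*½)/3 = -(-⅗ - 2)/3 = -⅓*(-13/5) = 13/15 ≈ 0.86667)
Q*s = 24*(13/15) = 104/5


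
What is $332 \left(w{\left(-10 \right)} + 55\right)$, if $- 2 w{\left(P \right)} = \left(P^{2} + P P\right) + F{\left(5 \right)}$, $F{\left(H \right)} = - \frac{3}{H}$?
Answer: $- \frac{74202}{5} \approx -14840.0$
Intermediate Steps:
$w{\left(P \right)} = \frac{3}{10} - P^{2}$ ($w{\left(P \right)} = - \frac{\left(P^{2} + P P\right) - \frac{3}{5}}{2} = - \frac{\left(P^{2} + P^{2}\right) - \frac{3}{5}}{2} = - \frac{2 P^{2} - \frac{3}{5}}{2} = - \frac{- \frac{3}{5} + 2 P^{2}}{2} = \frac{3}{10} - P^{2}$)
$332 \left(w{\left(-10 \right)} + 55\right) = 332 \left(\left(\frac{3}{10} - \left(-10\right)^{2}\right) + 55\right) = 332 \left(\left(\frac{3}{10} - 100\right) + 55\right) = 332 \left(- \frac{997}{10} + 55\right) = 332 \left(- \frac{447}{10}\right) = - \frac{74202}{5}$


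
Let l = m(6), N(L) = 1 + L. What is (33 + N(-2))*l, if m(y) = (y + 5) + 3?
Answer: 448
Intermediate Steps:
m(y) = 8 + y (m(y) = (5 + y) + 3 = 8 + y)
l = 14 (l = 8 + 6 = 14)
(33 + N(-2))*l = (33 + (1 - 2))*14 = (33 - 1)*14 = 32*14 = 448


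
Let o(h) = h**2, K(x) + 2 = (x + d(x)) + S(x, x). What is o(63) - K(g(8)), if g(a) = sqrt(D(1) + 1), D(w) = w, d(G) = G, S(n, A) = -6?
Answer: 3977 - 2*sqrt(2) ≈ 3974.2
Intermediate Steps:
g(a) = sqrt(2) (g(a) = sqrt(1 + 1) = sqrt(2))
K(x) = -8 + 2*x (K(x) = -2 + ((x + x) - 6) = -2 + (2*x - 6) = -2 + (-6 + 2*x) = -8 + 2*x)
o(63) - K(g(8)) = 63**2 - (-8 + 2*sqrt(2)) = 3969 + (8 - 2*sqrt(2)) = 3977 - 2*sqrt(2)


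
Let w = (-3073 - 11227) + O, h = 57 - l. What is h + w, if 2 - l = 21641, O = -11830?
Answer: -4434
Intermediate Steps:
l = -21639 (l = 2 - 1*21641 = 2 - 21641 = -21639)
h = 21696 (h = 57 - 1*(-21639) = 57 + 21639 = 21696)
w = -26130 (w = (-3073 - 11227) - 11830 = -14300 - 11830 = -26130)
h + w = 21696 - 26130 = -4434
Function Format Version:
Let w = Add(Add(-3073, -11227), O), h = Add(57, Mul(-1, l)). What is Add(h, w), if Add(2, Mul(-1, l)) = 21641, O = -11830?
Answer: -4434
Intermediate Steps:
l = -21639 (l = Add(2, Mul(-1, 21641)) = Add(2, -21641) = -21639)
h = 21696 (h = Add(57, Mul(-1, -21639)) = Add(57, 21639) = 21696)
w = -26130 (w = Add(Add(-3073, -11227), -11830) = Add(-14300, -11830) = -26130)
Add(h, w) = Add(21696, -26130) = -4434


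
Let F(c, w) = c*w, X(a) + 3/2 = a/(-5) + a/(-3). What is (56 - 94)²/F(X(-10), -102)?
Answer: -1444/391 ≈ -3.6931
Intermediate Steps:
X(a) = -3/2 - 8*a/15 (X(a) = -3/2 + (a/(-5) + a/(-3)) = -3/2 + (a*(-⅕) + a*(-⅓)) = -3/2 + (-a/5 - a/3) = -3/2 - 8*a/15)
(56 - 94)²/F(X(-10), -102) = (56 - 94)²/(((-3/2 - 8/15*(-10))*(-102))) = (-38)²/(((-3/2 + 16/3)*(-102))) = 1444/(((23/6)*(-102))) = 1444/(-391) = 1444*(-1/391) = -1444/391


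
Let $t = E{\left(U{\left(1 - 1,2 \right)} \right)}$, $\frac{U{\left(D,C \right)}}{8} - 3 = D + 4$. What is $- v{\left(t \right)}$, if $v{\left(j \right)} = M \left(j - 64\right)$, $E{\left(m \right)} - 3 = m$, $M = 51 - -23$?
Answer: $370$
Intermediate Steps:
$M = 74$ ($M = 51 + 23 = 74$)
$U{\left(D,C \right)} = 56 + 8 D$ ($U{\left(D,C \right)} = 24 + 8 \left(D + 4\right) = 24 + 8 \left(4 + D\right) = 24 + \left(32 + 8 D\right) = 56 + 8 D$)
$E{\left(m \right)} = 3 + m$
$t = 59$ ($t = 3 + \left(56 + 8 \left(1 - 1\right)\right) = 3 + \left(56 + 8 \cdot 0\right) = 3 + \left(56 + 0\right) = 3 + 56 = 59$)
$v{\left(j \right)} = -4736 + 74 j$ ($v{\left(j \right)} = 74 \left(j - 64\right) = 74 \left(-64 + j\right) = -4736 + 74 j$)
$- v{\left(t \right)} = - (-4736 + 74 \cdot 59) = - (-4736 + 4366) = \left(-1\right) \left(-370\right) = 370$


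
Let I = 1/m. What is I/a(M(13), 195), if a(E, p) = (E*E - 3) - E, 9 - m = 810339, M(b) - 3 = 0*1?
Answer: -1/2430990 ≈ -4.1135e-7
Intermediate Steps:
M(b) = 3 (M(b) = 3 + 0*1 = 3 + 0 = 3)
m = -810330 (m = 9 - 1*810339 = 9 - 810339 = -810330)
I = -1/810330 (I = 1/(-810330) = -1/810330 ≈ -1.2341e-6)
a(E, p) = -3 + E² - E (a(E, p) = (E² - 3) - E = (-3 + E²) - E = -3 + E² - E)
I/a(M(13), 195) = -1/(810330*(-3 + 3² - 1*3)) = -1/(810330*(-3 + 9 - 3)) = -1/810330/3 = -1/810330*⅓ = -1/2430990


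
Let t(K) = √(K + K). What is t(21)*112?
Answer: 112*√42 ≈ 725.84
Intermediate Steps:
t(K) = √2*√K (t(K) = √(2*K) = √2*√K)
t(21)*112 = (√2*√21)*112 = √42*112 = 112*√42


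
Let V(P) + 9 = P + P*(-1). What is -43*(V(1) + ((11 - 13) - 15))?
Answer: 1118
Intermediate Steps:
V(P) = -9 (V(P) = -9 + (P + P*(-1)) = -9 + (P - P) = -9 + 0 = -9)
-43*(V(1) + ((11 - 13) - 15)) = -43*(-9 + ((11 - 13) - 15)) = -43*(-9 + (-2 - 15)) = -43*(-9 - 17) = -43*(-26) = 1118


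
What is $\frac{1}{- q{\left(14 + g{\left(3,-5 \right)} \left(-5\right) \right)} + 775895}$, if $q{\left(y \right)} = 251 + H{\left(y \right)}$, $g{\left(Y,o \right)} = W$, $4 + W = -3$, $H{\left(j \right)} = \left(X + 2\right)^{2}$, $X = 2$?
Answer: $\frac{1}{775628} \approx 1.2893 \cdot 10^{-6}$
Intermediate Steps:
$H{\left(j \right)} = 16$ ($H{\left(j \right)} = \left(2 + 2\right)^{2} = 4^{2} = 16$)
$W = -7$ ($W = -4 - 3 = -7$)
$g{\left(Y,o \right)} = -7$
$q{\left(y \right)} = 267$ ($q{\left(y \right)} = 251 + 16 = 267$)
$\frac{1}{- q{\left(14 + g{\left(3,-5 \right)} \left(-5\right) \right)} + 775895} = \frac{1}{\left(-1\right) 267 + 775895} = \frac{1}{-267 + 775895} = \frac{1}{775628}$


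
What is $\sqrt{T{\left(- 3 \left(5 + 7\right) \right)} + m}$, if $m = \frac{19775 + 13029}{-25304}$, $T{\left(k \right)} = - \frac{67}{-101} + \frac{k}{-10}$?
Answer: $\frac{\sqrt{30279894736990}}{3194630} \approx 1.7225$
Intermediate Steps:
$T{\left(k \right)} = \frac{67}{101} - \frac{k}{10}$ ($T{\left(k \right)} = \left(-67\right) \left(- \frac{1}{101}\right) + k \left(- \frac{1}{10}\right) = \frac{67}{101} - \frac{k}{10}$)
$m = - \frac{8201}{6326}$ ($m = 32804 \left(- \frac{1}{25304}\right) = - \frac{8201}{6326} \approx -1.2964$)
$\sqrt{T{\left(- 3 \left(5 + 7\right) \right)} + m} = \sqrt{\left(\frac{67}{101} - \frac{\left(-3\right) \left(5 + 7\right)}{10}\right) - \frac{8201}{6326}} = \sqrt{\left(\frac{67}{101} - \frac{\left(-3\right) 12}{10}\right) - \frac{8201}{6326}} = \sqrt{\left(\frac{67}{101} - - \frac{18}{5}\right) - \frac{8201}{6326}} = \sqrt{\left(\frac{67}{101} + \frac{18}{5}\right) - \frac{8201}{6326}} = \sqrt{\frac{2153}{505} - \frac{8201}{6326}} = \sqrt{\frac{9478373}{3194630}} = \frac{\sqrt{30279894736990}}{3194630}$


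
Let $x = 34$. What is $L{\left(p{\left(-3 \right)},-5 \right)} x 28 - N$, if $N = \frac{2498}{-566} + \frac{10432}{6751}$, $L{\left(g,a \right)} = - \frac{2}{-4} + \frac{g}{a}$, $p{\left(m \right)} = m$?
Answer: $\frac{10030949503}{9552665} \approx 1050.1$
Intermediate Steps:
$L{\left(g,a \right)} = \frac{1}{2} + \frac{g}{a}$ ($L{\left(g,a \right)} = \left(-2\right) \left(- \frac{1}{4}\right) + \frac{g}{a} = \frac{1}{2} + \frac{g}{a}$)
$N = - \frac{5479743}{1910533}$ ($N = 2498 \left(- \frac{1}{566}\right) + 10432 \cdot \frac{1}{6751} = - \frac{1249}{283} + \frac{10432}{6751} = - \frac{5479743}{1910533} \approx -2.8682$)
$L{\left(p{\left(-3 \right)},-5 \right)} x 28 - N = \frac{-3 + \frac{1}{2} \left(-5\right)}{-5} \cdot 34 \cdot 28 - - \frac{5479743}{1910533} = - \frac{-3 - \frac{5}{2}}{5} \cdot 34 \cdot 28 + \frac{5479743}{1910533} = \left(- \frac{1}{5}\right) \left(- \frac{11}{2}\right) 34 \cdot 28 + \frac{5479743}{1910533} = \frac{11}{10} \cdot 34 \cdot 28 + \frac{5479743}{1910533} = \frac{187}{5} \cdot 28 + \frac{5479743}{1910533} = \frac{5236}{5} + \frac{5479743}{1910533} = \frac{10030949503}{9552665}$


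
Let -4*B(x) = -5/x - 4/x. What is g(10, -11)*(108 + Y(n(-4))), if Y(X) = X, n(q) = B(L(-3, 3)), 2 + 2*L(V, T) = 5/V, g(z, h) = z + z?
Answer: 23490/11 ≈ 2135.5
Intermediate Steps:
g(z, h) = 2*z
L(V, T) = -1 + 5/(2*V) (L(V, T) = -1 + (5/V)/2 = -1 + 5/(2*V))
B(x) = 9/(4*x) (B(x) = -(-5/x - 4/x)/4 = -(-9)/(4*x) = 9/(4*x))
n(q) = -27/22 (n(q) = 9/(4*(((5/2 - 1*(-3))/(-3)))) = 9/(4*((-(5/2 + 3)/3))) = 9/(4*((-1/3*11/2))) = 9/(4*(-11/6)) = (9/4)*(-6/11) = -27/22)
g(10, -11)*(108 + Y(n(-4))) = (2*10)*(108 - 27/22) = 20*(2349/22) = 23490/11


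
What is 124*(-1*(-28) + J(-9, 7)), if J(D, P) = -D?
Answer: 4588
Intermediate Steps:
124*(-1*(-28) + J(-9, 7)) = 124*(-1*(-28) - 1*(-9)) = 124*(28 + 9) = 124*37 = 4588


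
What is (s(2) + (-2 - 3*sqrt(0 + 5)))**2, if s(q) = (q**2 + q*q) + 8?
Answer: 241 - 84*sqrt(5) ≈ 53.170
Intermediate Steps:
s(q) = 8 + 2*q**2 (s(q) = (q**2 + q**2) + 8 = 2*q**2 + 8 = 8 + 2*q**2)
(s(2) + (-2 - 3*sqrt(0 + 5)))**2 = ((8 + 2*2**2) + (-2 - 3*sqrt(0 + 5)))**2 = ((8 + 2*4) + (-2 - 3*sqrt(5)))**2 = ((8 + 8) + (-2 - 3*sqrt(5)))**2 = (16 + (-2 - 3*sqrt(5)))**2 = (14 - 3*sqrt(5))**2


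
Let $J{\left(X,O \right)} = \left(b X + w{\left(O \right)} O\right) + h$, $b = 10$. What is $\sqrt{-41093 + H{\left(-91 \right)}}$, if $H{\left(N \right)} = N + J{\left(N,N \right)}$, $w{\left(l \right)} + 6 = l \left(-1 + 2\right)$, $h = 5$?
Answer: $i \sqrt{33262} \approx 182.38 i$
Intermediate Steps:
$w{\left(l \right)} = -6 + l$ ($w{\left(l \right)} = -6 + l \left(-1 + 2\right) = -6 + l 1 = -6 + l$)
$J{\left(X,O \right)} = 5 + 10 X + O \left(-6 + O\right)$ ($J{\left(X,O \right)} = \left(10 X + \left(-6 + O\right) O\right) + 5 = \left(10 X + O \left(-6 + O\right)\right) + 5 = 5 + 10 X + O \left(-6 + O\right)$)
$H{\left(N \right)} = 5 + 11 N + N \left(-6 + N\right)$ ($H{\left(N \right)} = N + \left(5 + 10 N + N \left(-6 + N\right)\right) = 5 + 11 N + N \left(-6 + N\right)$)
$\sqrt{-41093 + H{\left(-91 \right)}} = \sqrt{-41093 + \left(5 + \left(-91\right)^{2} + 5 \left(-91\right)\right)} = \sqrt{-41093 + \left(5 + 8281 - 455\right)} = \sqrt{-41093 + 7831} = \sqrt{-33262} = i \sqrt{33262}$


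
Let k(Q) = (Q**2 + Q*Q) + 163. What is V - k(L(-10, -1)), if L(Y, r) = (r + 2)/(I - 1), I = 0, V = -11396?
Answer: -11561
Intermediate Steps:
L(Y, r) = -2 - r (L(Y, r) = (r + 2)/(0 - 1) = (2 + r)/(-1) = (2 + r)*(-1) = -2 - r)
k(Q) = 163 + 2*Q**2 (k(Q) = (Q**2 + Q**2) + 163 = 2*Q**2 + 163 = 163 + 2*Q**2)
V - k(L(-10, -1)) = -11396 - (163 + 2*(-2 - 1*(-1))**2) = -11396 - (163 + 2*(-2 + 1)**2) = -11396 - (163 + 2*(-1)**2) = -11396 - (163 + 2*1) = -11396 - (163 + 2) = -11396 - 1*165 = -11396 - 165 = -11561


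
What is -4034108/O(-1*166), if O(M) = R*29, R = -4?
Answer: 1008527/29 ≈ 34777.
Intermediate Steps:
O(M) = -116 (O(M) = -4*29 = -116)
-4034108/O(-1*166) = -4034108/(-116) = -4034108*(-1/116) = 1008527/29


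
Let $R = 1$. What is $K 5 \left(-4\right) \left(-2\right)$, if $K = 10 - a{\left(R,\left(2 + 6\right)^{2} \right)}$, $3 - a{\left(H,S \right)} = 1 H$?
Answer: $320$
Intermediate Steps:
$a{\left(H,S \right)} = 3 - H$ ($a{\left(H,S \right)} = 3 - 1 H = 3 - H$)
$K = 8$ ($K = 10 - \left(3 - 1\right) = 10 - 2 = 8$)
$K 5 \left(-4\right) \left(-2\right) = 8 \cdot 5 \left(-4\right) \left(-2\right) = 8 \left(\left(-20\right) \left(-2\right)\right) = 8 \cdot 40 = 320$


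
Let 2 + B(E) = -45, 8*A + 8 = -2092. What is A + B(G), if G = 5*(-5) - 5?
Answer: -619/2 ≈ -309.50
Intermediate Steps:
A = -525/2 (A = -1 + (⅛)*(-2092) = -1 - 523/2 = -525/2 ≈ -262.50)
G = -30 (G = -25 - 5 = -30)
B(E) = -47 (B(E) = -2 - 45 = -47)
A + B(G) = -525/2 - 47 = -619/2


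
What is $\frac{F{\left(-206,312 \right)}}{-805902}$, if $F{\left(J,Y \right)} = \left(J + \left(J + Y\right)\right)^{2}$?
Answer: $- \frac{5000}{402951} \approx -0.012408$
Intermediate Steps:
$F{\left(J,Y \right)} = \left(Y + 2 J\right)^{2}$
$\frac{F{\left(-206,312 \right)}}{-805902} = \frac{\left(312 + 2 \left(-206\right)\right)^{2}}{-805902} = \left(312 - 412\right)^{2} \left(- \frac{1}{805902}\right) = \left(-100\right)^{2} \left(- \frac{1}{805902}\right) = 10000 \left(- \frac{1}{805902}\right) = - \frac{5000}{402951}$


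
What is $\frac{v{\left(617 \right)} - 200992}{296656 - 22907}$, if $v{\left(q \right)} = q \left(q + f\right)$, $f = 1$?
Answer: $\frac{180314}{273749} \approx 0.65868$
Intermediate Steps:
$v{\left(q \right)} = q \left(1 + q\right)$ ($v{\left(q \right)} = q \left(q + 1\right) = q \left(1 + q\right)$)
$\frac{v{\left(617 \right)} - 200992}{296656 - 22907} = \frac{617 \left(1 + 617\right) - 200992}{296656 - 22907} = \frac{617 \cdot 618 - 200992}{273749} = \left(381306 - 200992\right) \frac{1}{273749} = 180314 \cdot \frac{1}{273749} = \frac{180314}{273749}$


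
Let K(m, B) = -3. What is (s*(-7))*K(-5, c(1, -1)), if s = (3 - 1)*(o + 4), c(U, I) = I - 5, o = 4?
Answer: 336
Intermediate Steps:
c(U, I) = -5 + I
s = 16 (s = (3 - 1)*(4 + 4) = 2*8 = 16)
(s*(-7))*K(-5, c(1, -1)) = (16*(-7))*(-3) = -112*(-3) = 336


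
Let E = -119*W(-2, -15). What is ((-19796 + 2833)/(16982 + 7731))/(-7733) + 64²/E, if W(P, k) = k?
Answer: 782798935339/341123547765 ≈ 2.2948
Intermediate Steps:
E = 1785 (E = -119*(-15) = 1785)
((-19796 + 2833)/(16982 + 7731))/(-7733) + 64²/E = ((-19796 + 2833)/(16982 + 7731))/(-7733) + 64²/1785 = -16963/24713*(-1/7733) + 4096*(1/1785) = -16963*1/24713*(-1/7733) + 4096/1785 = -16963/24713*(-1/7733) + 4096/1785 = 16963/191105629 + 4096/1785 = 782798935339/341123547765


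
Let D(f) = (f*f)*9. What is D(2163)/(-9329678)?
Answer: -42107121/9329678 ≈ -4.5132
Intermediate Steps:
D(f) = 9*f² (D(f) = f²*9 = 9*f²)
D(2163)/(-9329678) = (9*2163²)/(-9329678) = (9*4678569)*(-1/9329678) = 42107121*(-1/9329678) = -42107121/9329678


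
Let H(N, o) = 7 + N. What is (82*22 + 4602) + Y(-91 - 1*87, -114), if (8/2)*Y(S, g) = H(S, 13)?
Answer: 25453/4 ≈ 6363.3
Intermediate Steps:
Y(S, g) = 7/4 + S/4 (Y(S, g) = (7 + S)/4 = 7/4 + S/4)
(82*22 + 4602) + Y(-91 - 1*87, -114) = (82*22 + 4602) + (7/4 + (-91 - 1*87)/4) = (1804 + 4602) + (7/4 + (-91 - 87)/4) = 6406 + (7/4 + (¼)*(-178)) = 6406 + (7/4 - 89/2) = 6406 - 171/4 = 25453/4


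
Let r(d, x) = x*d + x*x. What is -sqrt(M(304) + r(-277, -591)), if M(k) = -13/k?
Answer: -sqrt(2963018441)/76 ≈ -716.23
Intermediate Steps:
r(d, x) = x**2 + d*x (r(d, x) = d*x + x**2 = x**2 + d*x)
-sqrt(M(304) + r(-277, -591)) = -sqrt(-13/304 - 591*(-277 - 591)) = -sqrt(-13*1/304 - 591*(-868)) = -sqrt(-13/304 + 512988) = -sqrt(155948339/304) = -sqrt(2963018441)/76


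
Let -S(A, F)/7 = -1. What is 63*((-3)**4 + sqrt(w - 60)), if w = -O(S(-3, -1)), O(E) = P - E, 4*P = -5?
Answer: 5103 + 189*I*sqrt(23)/2 ≈ 5103.0 + 453.21*I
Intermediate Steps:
P = -5/4 (P = (1/4)*(-5) = -5/4 ≈ -1.2500)
S(A, F) = 7 (S(A, F) = -7*(-1) = 7)
O(E) = -5/4 - E
w = 33/4 (w = -(-5/4 - 1*7) = -(-5/4 - 7) = -1*(-33/4) = 33/4 ≈ 8.2500)
63*((-3)**4 + sqrt(w - 60)) = 63*((-3)**4 + sqrt(33/4 - 60)) = 63*(81 + sqrt(-207/4)) = 63*(81 + 3*I*sqrt(23)/2) = 5103 + 189*I*sqrt(23)/2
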